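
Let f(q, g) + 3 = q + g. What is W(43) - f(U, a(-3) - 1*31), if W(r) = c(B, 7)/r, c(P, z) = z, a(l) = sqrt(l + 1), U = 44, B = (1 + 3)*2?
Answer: -423/43 - I*sqrt(2) ≈ -9.8372 - 1.4142*I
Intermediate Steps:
B = 8 (B = 4*2 = 8)
a(l) = sqrt(1 + l)
W(r) = 7/r
f(q, g) = -3 + g + q (f(q, g) = -3 + (q + g) = -3 + (g + q) = -3 + g + q)
W(43) - f(U, a(-3) - 1*31) = 7/43 - (-3 + (sqrt(1 - 3) - 1*31) + 44) = 7*(1/43) - (-3 + (sqrt(-2) - 31) + 44) = 7/43 - (-3 + (I*sqrt(2) - 31) + 44) = 7/43 - (-3 + (-31 + I*sqrt(2)) + 44) = 7/43 - (10 + I*sqrt(2)) = 7/43 + (-10 - I*sqrt(2)) = -423/43 - I*sqrt(2)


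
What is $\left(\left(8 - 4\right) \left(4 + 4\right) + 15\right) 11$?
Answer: $517$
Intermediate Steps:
$\left(\left(8 - 4\right) \left(4 + 4\right) + 15\right) 11 = \left(4 \cdot 8 + 15\right) 11 = \left(32 + 15\right) 11 = 47 \cdot 11 = 517$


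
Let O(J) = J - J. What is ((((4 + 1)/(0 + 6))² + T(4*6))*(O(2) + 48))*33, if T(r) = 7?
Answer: 12188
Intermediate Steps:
O(J) = 0
((((4 + 1)/(0 + 6))² + T(4*6))*(O(2) + 48))*33 = ((((4 + 1)/(0 + 6))² + 7)*(0 + 48))*33 = (((5/6)² + 7)*48)*33 = (((5*(⅙))² + 7)*48)*33 = (((⅚)² + 7)*48)*33 = ((25/36 + 7)*48)*33 = ((277/36)*48)*33 = (1108/3)*33 = 12188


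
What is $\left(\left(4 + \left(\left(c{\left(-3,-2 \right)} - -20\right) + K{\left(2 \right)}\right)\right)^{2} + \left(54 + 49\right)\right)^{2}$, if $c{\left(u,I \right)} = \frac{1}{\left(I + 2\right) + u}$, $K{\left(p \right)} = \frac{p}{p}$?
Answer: $\frac{40998409}{81} \approx 5.0615 \cdot 10^{5}$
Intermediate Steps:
$K{\left(p \right)} = 1$
$c{\left(u,I \right)} = \frac{1}{2 + I + u}$ ($c{\left(u,I \right)} = \frac{1}{\left(2 + I\right) + u} = \frac{1}{2 + I + u}$)
$\left(\left(4 + \left(\left(c{\left(-3,-2 \right)} - -20\right) + K{\left(2 \right)}\right)\right)^{2} + \left(54 + 49\right)\right)^{2} = \left(\left(4 + \left(\left(\frac{1}{2 - 2 - 3} - -20\right) + 1\right)\right)^{2} + \left(54 + 49\right)\right)^{2} = \left(\left(4 + \left(\left(\frac{1}{-3} + 20\right) + 1\right)\right)^{2} + 103\right)^{2} = \left(\left(4 + \left(\left(- \frac{1}{3} + 20\right) + 1\right)\right)^{2} + 103\right)^{2} = \left(\left(4 + \left(\frac{59}{3} + 1\right)\right)^{2} + 103\right)^{2} = \left(\left(4 + \frac{62}{3}\right)^{2} + 103\right)^{2} = \left(\left(\frac{74}{3}\right)^{2} + 103\right)^{2} = \left(\frac{5476}{9} + 103\right)^{2} = \left(\frac{6403}{9}\right)^{2} = \frac{40998409}{81}$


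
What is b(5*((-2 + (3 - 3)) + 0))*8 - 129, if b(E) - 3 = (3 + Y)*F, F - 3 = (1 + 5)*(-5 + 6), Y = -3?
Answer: -105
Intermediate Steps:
F = 9 (F = 3 + (1 + 5)*(-5 + 6) = 3 + 6*1 = 3 + 6 = 9)
b(E) = 3 (b(E) = 3 + (3 - 3)*9 = 3 + 0*9 = 3 + 0 = 3)
b(5*((-2 + (3 - 3)) + 0))*8 - 129 = 3*8 - 129 = 24 - 129 = -105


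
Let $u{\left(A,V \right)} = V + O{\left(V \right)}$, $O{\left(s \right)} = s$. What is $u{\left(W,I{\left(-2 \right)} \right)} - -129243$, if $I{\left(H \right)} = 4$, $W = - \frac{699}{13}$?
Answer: $129251$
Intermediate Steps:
$W = - \frac{699}{13}$ ($W = \left(-699\right) \frac{1}{13} = - \frac{699}{13} \approx -53.769$)
$u{\left(A,V \right)} = 2 V$ ($u{\left(A,V \right)} = V + V = 2 V$)
$u{\left(W,I{\left(-2 \right)} \right)} - -129243 = 2 \cdot 4 - -129243 = 8 + 129243 = 129251$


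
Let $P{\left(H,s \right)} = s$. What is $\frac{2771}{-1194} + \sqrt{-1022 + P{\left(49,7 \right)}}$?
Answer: $- \frac{2771}{1194} + i \sqrt{1015} \approx -2.3208 + 31.859 i$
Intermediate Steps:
$\frac{2771}{-1194} + \sqrt{-1022 + P{\left(49,7 \right)}} = \frac{2771}{-1194} + \sqrt{-1022 + 7} = 2771 \left(- \frac{1}{1194}\right) + \sqrt{-1015} = - \frac{2771}{1194} + i \sqrt{1015}$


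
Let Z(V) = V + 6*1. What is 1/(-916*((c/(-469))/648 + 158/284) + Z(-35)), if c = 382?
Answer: -2697219/1449631880 ≈ -0.0018606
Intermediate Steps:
Z(V) = 6 + V (Z(V) = V + 6 = 6 + V)
1/(-916*((c/(-469))/648 + 158/284) + Z(-35)) = 1/(-916*((382/(-469))/648 + 158/284) + (6 - 35)) = 1/(-916*((382*(-1/469))*(1/648) + 158*(1/284)) - 29) = 1/(-916*(-382/469*1/648 + 79/142) - 29) = 1/(-916*(-191/151956 + 79/142) - 29) = 1/(-916*5988701/10788876 - 29) = 1/(-1371412529/2697219 - 29) = 1/(-1449631880/2697219) = -2697219/1449631880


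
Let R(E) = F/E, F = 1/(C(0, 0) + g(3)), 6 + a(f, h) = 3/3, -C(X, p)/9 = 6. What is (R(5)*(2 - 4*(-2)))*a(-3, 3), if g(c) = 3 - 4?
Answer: 2/11 ≈ 0.18182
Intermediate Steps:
C(X, p) = -54 (C(X, p) = -9*6 = -54)
g(c) = -1
a(f, h) = -5 (a(f, h) = -6 + 3/3 = -6 + 3*(1/3) = -6 + 1 = -5)
F = -1/55 (F = 1/(-54 - 1) = 1/(-55) = -1/55 ≈ -0.018182)
R(E) = -1/(55*E)
(R(5)*(2 - 4*(-2)))*a(-3, 3) = ((-1/55/5)*(2 - 4*(-2)))*(-5) = ((-1/55*1/5)*(2 + 8))*(-5) = -1/275*10*(-5) = -2/55*(-5) = 2/11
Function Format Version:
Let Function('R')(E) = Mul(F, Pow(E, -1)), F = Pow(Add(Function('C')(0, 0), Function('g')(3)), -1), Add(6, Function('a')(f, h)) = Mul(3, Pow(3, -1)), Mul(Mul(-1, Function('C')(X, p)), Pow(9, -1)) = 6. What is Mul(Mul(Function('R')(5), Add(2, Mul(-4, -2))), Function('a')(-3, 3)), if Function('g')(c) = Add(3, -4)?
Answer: Rational(2, 11) ≈ 0.18182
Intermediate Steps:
Function('C')(X, p) = -54 (Function('C')(X, p) = Mul(-9, 6) = -54)
Function('g')(c) = -1
Function('a')(f, h) = -5 (Function('a')(f, h) = Add(-6, Mul(3, Pow(3, -1))) = Add(-6, Mul(3, Rational(1, 3))) = Add(-6, 1) = -5)
F = Rational(-1, 55) (F = Pow(Add(-54, -1), -1) = Pow(-55, -1) = Rational(-1, 55) ≈ -0.018182)
Function('R')(E) = Mul(Rational(-1, 55), Pow(E, -1))
Mul(Mul(Function('R')(5), Add(2, Mul(-4, -2))), Function('a')(-3, 3)) = Mul(Mul(Mul(Rational(-1, 55), Pow(5, -1)), Add(2, Mul(-4, -2))), -5) = Mul(Mul(Mul(Rational(-1, 55), Rational(1, 5)), Add(2, 8)), -5) = Mul(Mul(Rational(-1, 275), 10), -5) = Mul(Rational(-2, 55), -5) = Rational(2, 11)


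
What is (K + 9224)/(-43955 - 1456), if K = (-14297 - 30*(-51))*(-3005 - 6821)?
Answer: -125457766/45411 ≈ -2762.7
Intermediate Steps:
K = 125448542 (K = (-14297 + 1530)*(-9826) = -12767*(-9826) = 125448542)
(K + 9224)/(-43955 - 1456) = (125448542 + 9224)/(-43955 - 1456) = 125457766/(-45411) = 125457766*(-1/45411) = -125457766/45411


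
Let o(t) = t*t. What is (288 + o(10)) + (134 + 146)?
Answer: 668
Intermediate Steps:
o(t) = t²
(288 + o(10)) + (134 + 146) = (288 + 10²) + (134 + 146) = (288 + 100) + 280 = 388 + 280 = 668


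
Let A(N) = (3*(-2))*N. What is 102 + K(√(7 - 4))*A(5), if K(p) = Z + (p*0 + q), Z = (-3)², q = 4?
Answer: -288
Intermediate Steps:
Z = 9
A(N) = -6*N
K(p) = 13 (K(p) = 9 + (p*0 + 4) = 9 + (0 + 4) = 9 + 4 = 13)
102 + K(√(7 - 4))*A(5) = 102 + 13*(-6*5) = 102 + 13*(-30) = 102 - 390 = -288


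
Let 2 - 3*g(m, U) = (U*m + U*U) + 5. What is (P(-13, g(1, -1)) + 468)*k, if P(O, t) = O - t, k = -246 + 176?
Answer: -31920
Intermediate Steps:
k = -70
g(m, U) = -1 - U²/3 - U*m/3 (g(m, U) = ⅔ - ((U*m + U*U) + 5)/3 = ⅔ - ((U*m + U²) + 5)/3 = ⅔ - ((U² + U*m) + 5)/3 = ⅔ - (5 + U² + U*m)/3 = ⅔ + (-5/3 - U²/3 - U*m/3) = -1 - U²/3 - U*m/3)
(P(-13, g(1, -1)) + 468)*k = ((-13 - (-1 - ⅓*(-1)² - ⅓*(-1)*1)) + 468)*(-70) = ((-13 - (-1 - ⅓*1 + ⅓)) + 468)*(-70) = ((-13 - (-1 - ⅓ + ⅓)) + 468)*(-70) = ((-13 - 1*(-1)) + 468)*(-70) = ((-13 + 1) + 468)*(-70) = (-12 + 468)*(-70) = 456*(-70) = -31920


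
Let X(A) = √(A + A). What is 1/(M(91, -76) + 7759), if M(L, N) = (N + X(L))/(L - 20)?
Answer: 39107723/303394960787 - 71*√182/303394960787 ≈ 0.00012890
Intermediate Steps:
X(A) = √2*√A (X(A) = √(2*A) = √2*√A)
M(L, N) = (N + √2*√L)/(-20 + L) (M(L, N) = (N + √2*√L)/(L - 20) = (N + √2*√L)/(-20 + L))
1/(M(91, -76) + 7759) = 1/((-76 + √2*√91)/(-20 + 91) + 7759) = 1/((-76 + √182)/71 + 7759) = 1/((-76/71 + √182/71) + 7759) = 1/(550813/71 + √182/71)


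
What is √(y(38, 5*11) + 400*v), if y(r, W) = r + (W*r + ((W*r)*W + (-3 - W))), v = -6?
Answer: 2*√28655 ≈ 338.56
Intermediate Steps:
y(r, W) = -3 + r - W + W*r + r*W² (y(r, W) = r + (W*r + (r*W² + (-3 - W))) = r + (W*r + (-3 - W + r*W²)) = r + (-3 - W + W*r + r*W²) = -3 + r - W + W*r + r*W²)
√(y(38, 5*11) + 400*v) = √((-3 + 38 - 5*11 + (5*11)*38 + 38*(5*11)²) + 400*(-6)) = √((-3 + 38 - 1*55 + 55*38 + 38*55²) - 2400) = √((-3 + 38 - 55 + 2090 + 38*3025) - 2400) = √((-3 + 38 - 55 + 2090 + 114950) - 2400) = √(117020 - 2400) = √114620 = 2*√28655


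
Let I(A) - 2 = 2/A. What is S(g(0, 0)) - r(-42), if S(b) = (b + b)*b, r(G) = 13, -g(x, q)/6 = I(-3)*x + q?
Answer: -13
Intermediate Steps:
I(A) = 2 + 2/A
g(x, q) = -8*x - 6*q (g(x, q) = -6*((2 + 2/(-3))*x + q) = -6*((2 + 2*(-1/3))*x + q) = -6*((2 - 2/3)*x + q) = -6*(4*x/3 + q) = -6*(q + 4*x/3) = -8*x - 6*q)
S(b) = 2*b**2 (S(b) = (2*b)*b = 2*b**2)
S(g(0, 0)) - r(-42) = 2*(-8*0 - 6*0)**2 - 1*13 = 2*(0 + 0)**2 - 13 = 2*0**2 - 13 = 2*0 - 13 = 0 - 13 = -13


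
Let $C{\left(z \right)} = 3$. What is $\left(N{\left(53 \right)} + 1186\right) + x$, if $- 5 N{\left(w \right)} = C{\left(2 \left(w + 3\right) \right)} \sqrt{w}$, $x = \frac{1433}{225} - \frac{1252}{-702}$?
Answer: $\frac{10478687}{8775} - \frac{3 \sqrt{53}}{5} \approx 1189.8$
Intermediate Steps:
$x = \frac{71537}{8775}$ ($x = 1433 \cdot \frac{1}{225} - - \frac{626}{351} = \frac{1433}{225} + \frac{626}{351} = \frac{71537}{8775} \approx 8.1524$)
$N{\left(w \right)} = - \frac{3 \sqrt{w}}{5}$
$\left(N{\left(53 \right)} + 1186\right) + x = \left(- \frac{3 \sqrt{53}}{5} + 1186\right) + \frac{71537}{8775} = \left(1186 - \frac{3 \sqrt{53}}{5}\right) + \frac{71537}{8775} = \frac{10478687}{8775} - \frac{3 \sqrt{53}}{5}$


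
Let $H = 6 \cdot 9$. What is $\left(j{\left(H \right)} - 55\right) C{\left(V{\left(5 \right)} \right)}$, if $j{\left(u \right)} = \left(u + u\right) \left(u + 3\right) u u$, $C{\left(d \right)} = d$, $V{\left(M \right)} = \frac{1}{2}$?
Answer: $\frac{17950841}{2} \approx 8.9754 \cdot 10^{6}$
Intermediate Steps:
$V{\left(M \right)} = \frac{1}{2}$
$H = 54$
$j{\left(u \right)} = 2 u^{3} \left(3 + u\right)$ ($j{\left(u \right)} = 2 u \left(3 + u\right) u u = 2 u^{2} \left(3 + u\right) u = 2 u^{3} \left(3 + u\right)$)
$\left(j{\left(H \right)} - 55\right) C{\left(V{\left(5 \right)} \right)} = \left(2 \cdot 54^{3} \left(3 + 54\right) - 55\right) \frac{1}{2} = \left(2 \cdot 157464 \cdot 57 - 55\right) \frac{1}{2} = \left(17950896 - 55\right) \frac{1}{2} = 17950841 \cdot \frac{1}{2} = \frac{17950841}{2}$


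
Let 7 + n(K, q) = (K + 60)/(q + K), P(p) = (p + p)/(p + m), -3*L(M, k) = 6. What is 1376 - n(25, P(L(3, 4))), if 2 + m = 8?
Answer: 33107/24 ≈ 1379.5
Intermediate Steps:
m = 6 (m = -2 + 8 = 6)
L(M, k) = -2 (L(M, k) = -⅓*6 = -2)
P(p) = 2*p/(6 + p) (P(p) = (p + p)/(p + 6) = (2*p)/(6 + p) = 2*p/(6 + p))
n(K, q) = -7 + (60 + K)/(K + q) (n(K, q) = -7 + (K + 60)/(q + K) = -7 + (60 + K)/(K + q))
1376 - n(25, P(L(3, 4))) = 1376 - (60 - 14*(-2)/(6 - 2) - 6*25)/(25 + 2*(-2)/(6 - 2)) = 1376 - (60 - 14*(-2)/4 - 150)/(25 + 2*(-2)/4) = 1376 - (60 - 14*(-2)/4 - 150)/(25 + 2*(-2)*(¼)) = 1376 - (60 - 7*(-1) - 150)/(25 - 1) = 1376 - (60 + 7 - 150)/24 = 1376 - (-83)/24 = 1376 - 1*(-83/24) = 1376 + 83/24 = 33107/24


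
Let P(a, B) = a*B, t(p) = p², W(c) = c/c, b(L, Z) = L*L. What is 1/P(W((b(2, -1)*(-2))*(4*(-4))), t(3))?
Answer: ⅑ ≈ 0.11111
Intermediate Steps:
b(L, Z) = L²
W(c) = 1
P(a, B) = B*a
1/P(W((b(2, -1)*(-2))*(4*(-4))), t(3)) = 1/(3²*1) = 1/(9*1) = 1/9 = ⅑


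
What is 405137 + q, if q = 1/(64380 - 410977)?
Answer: 140419268788/346597 ≈ 4.0514e+5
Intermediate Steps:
q = -1/346597 (q = 1/(-346597) = -1/346597 ≈ -2.8852e-6)
405137 + q = 405137 - 1/346597 = 140419268788/346597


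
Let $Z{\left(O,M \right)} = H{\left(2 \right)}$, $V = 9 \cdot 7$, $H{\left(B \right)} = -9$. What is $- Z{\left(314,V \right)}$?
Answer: $9$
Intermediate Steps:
$V = 63$
$Z{\left(O,M \right)} = -9$
$- Z{\left(314,V \right)} = \left(-1\right) \left(-9\right) = 9$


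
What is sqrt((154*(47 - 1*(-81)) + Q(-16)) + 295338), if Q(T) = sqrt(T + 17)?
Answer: sqrt(315051) ≈ 561.29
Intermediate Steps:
Q(T) = sqrt(17 + T)
sqrt((154*(47 - 1*(-81)) + Q(-16)) + 295338) = sqrt((154*(47 - 1*(-81)) + sqrt(17 - 16)) + 295338) = sqrt((154*(47 + 81) + sqrt(1)) + 295338) = sqrt((154*128 + 1) + 295338) = sqrt((19712 + 1) + 295338) = sqrt(19713 + 295338) = sqrt(315051)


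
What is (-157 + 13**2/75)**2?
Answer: 134699236/5625 ≈ 23947.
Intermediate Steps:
(-157 + 13**2/75)**2 = (-157 + 169*(1/75))**2 = (-157 + 169/75)**2 = (-11606/75)**2 = 134699236/5625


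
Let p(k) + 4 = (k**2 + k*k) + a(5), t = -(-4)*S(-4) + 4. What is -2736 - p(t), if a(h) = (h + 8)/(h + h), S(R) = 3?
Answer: -32453/10 ≈ -3245.3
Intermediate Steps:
t = 16 (t = -(-4)*3 + 4 = -4*(-3) + 4 = 12 + 4 = 16)
a(h) = (8 + h)/(2*h) (a(h) = (8 + h)/((2*h)) = (8 + h)*(1/(2*h)) = (8 + h)/(2*h))
p(k) = -27/10 + 2*k**2 (p(k) = -4 + ((k**2 + k*k) + (1/2)*(8 + 5)/5) = -4 + ((k**2 + k**2) + (1/2)*(1/5)*13) = -4 + (2*k**2 + 13/10) = -4 + (13/10 + 2*k**2) = -27/10 + 2*k**2)
-2736 - p(t) = -2736 - (-27/10 + 2*16**2) = -2736 - (-27/10 + 2*256) = -2736 - (-27/10 + 512) = -2736 - 1*5093/10 = -2736 - 5093/10 = -32453/10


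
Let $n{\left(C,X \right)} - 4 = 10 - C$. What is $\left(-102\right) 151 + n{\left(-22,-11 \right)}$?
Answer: $-15366$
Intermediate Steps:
$n{\left(C,X \right)} = 14 - C$ ($n{\left(C,X \right)} = 4 - \left(-10 + C\right) = 14 - C$)
$\left(-102\right) 151 + n{\left(-22,-11 \right)} = \left(-102\right) 151 + \left(14 - -22\right) = -15402 + \left(14 + 22\right) = -15402 + 36 = -15366$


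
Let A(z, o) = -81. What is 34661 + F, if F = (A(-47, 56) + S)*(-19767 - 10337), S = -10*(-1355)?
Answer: -405436115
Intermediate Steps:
S = 13550
F = -405470776 (F = (-81 + 13550)*(-19767 - 10337) = 13469*(-30104) = -405470776)
34661 + F = 34661 - 405470776 = -405436115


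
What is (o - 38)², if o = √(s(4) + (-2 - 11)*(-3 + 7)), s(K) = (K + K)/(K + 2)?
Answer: 4180/3 - 152*I*√114/3 ≈ 1393.3 - 540.97*I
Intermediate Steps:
s(K) = 2*K/(2 + K) (s(K) = (2*K)/(2 + K) = 2*K/(2 + K))
o = 2*I*√114/3 (o = √(2*4/(2 + 4) + (-2 - 11)*(-3 + 7)) = √(2*4/6 - 13*4) = √(2*4*(⅙) - 52) = √(4/3 - 52) = √(-152/3) = 2*I*√114/3 ≈ 7.118*I)
(o - 38)² = (2*I*√114/3 - 38)² = (-38 + 2*I*√114/3)²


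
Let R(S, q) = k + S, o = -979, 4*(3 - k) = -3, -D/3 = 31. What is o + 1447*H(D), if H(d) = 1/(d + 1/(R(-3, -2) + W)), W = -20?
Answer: -7125954/7165 ≈ -994.55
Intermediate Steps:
D = -93 (D = -3*31 = -93)
k = 15/4 (k = 3 - ¼*(-3) = 3 + ¾ = 15/4 ≈ 3.7500)
R(S, q) = 15/4 + S
H(d) = 1/(-4/77 + d) (H(d) = 1/(d + 1/((15/4 - 3) - 20)) = 1/(d + 1/(¾ - 20)) = 1/(d + 1/(-77/4)) = 1/(d - 4/77) = 1/(-4/77 + d))
o + 1447*H(D) = -979 + 1447*(77/(-4 + 77*(-93))) = -979 + 1447*(77/(-4 - 7161)) = -979 + 1447*(77/(-7165)) = -979 + 1447*(77*(-1/7165)) = -979 + 1447*(-77/7165) = -979 - 111419/7165 = -7125954/7165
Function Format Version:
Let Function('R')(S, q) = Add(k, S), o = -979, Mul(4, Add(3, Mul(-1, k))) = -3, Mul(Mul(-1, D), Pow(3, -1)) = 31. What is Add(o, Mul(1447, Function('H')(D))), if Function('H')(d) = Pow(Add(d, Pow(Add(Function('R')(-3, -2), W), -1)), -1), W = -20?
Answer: Rational(-7125954, 7165) ≈ -994.55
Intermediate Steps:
D = -93 (D = Mul(-3, 31) = -93)
k = Rational(15, 4) (k = Add(3, Mul(Rational(-1, 4), -3)) = Add(3, Rational(3, 4)) = Rational(15, 4) ≈ 3.7500)
Function('R')(S, q) = Add(Rational(15, 4), S)
Function('H')(d) = Pow(Add(Rational(-4, 77), d), -1) (Function('H')(d) = Pow(Add(d, Pow(Add(Add(Rational(15, 4), -3), -20), -1)), -1) = Pow(Add(d, Pow(Add(Rational(3, 4), -20), -1)), -1) = Pow(Add(d, Pow(Rational(-77, 4), -1)), -1) = Pow(Add(d, Rational(-4, 77)), -1) = Pow(Add(Rational(-4, 77), d), -1))
Add(o, Mul(1447, Function('H')(D))) = Add(-979, Mul(1447, Mul(77, Pow(Add(-4, Mul(77, -93)), -1)))) = Add(-979, Mul(1447, Mul(77, Pow(Add(-4, -7161), -1)))) = Add(-979, Mul(1447, Mul(77, Pow(-7165, -1)))) = Add(-979, Mul(1447, Mul(77, Rational(-1, 7165)))) = Add(-979, Mul(1447, Rational(-77, 7165))) = Add(-979, Rational(-111419, 7165)) = Rational(-7125954, 7165)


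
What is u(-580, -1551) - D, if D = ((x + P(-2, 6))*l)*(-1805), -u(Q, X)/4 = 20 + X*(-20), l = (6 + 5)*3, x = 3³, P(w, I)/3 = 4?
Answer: 2198875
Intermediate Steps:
P(w, I) = 12 (P(w, I) = 3*4 = 12)
x = 27
l = 33 (l = 11*3 = 33)
u(Q, X) = -80 + 80*X (u(Q, X) = -4*(20 + X*(-20)) = -4*(20 - 20*X) = -80 + 80*X)
D = -2323035 (D = ((27 + 12)*33)*(-1805) = (39*33)*(-1805) = 1287*(-1805) = -2323035)
u(-580, -1551) - D = (-80 + 80*(-1551)) - 1*(-2323035) = (-80 - 124080) + 2323035 = -124160 + 2323035 = 2198875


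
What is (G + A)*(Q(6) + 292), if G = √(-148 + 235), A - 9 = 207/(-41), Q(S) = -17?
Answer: 44550/41 + 275*√87 ≈ 3651.6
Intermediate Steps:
A = 162/41 (A = 9 + 207/(-41) = 9 + 207*(-1/41) = 9 - 207/41 = 162/41 ≈ 3.9512)
G = √87 ≈ 9.3274
(G + A)*(Q(6) + 292) = (√87 + 162/41)*(-17 + 292) = (162/41 + √87)*275 = 44550/41 + 275*√87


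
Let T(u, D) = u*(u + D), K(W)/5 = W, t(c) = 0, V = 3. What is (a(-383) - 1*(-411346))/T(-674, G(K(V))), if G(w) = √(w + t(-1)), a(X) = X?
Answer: 410963/454261 + 410963*√15/306171914 ≈ 0.90988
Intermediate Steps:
K(W) = 5*W
G(w) = √w (G(w) = √(w + 0) = √w)
T(u, D) = u*(D + u)
(a(-383) - 1*(-411346))/T(-674, G(K(V))) = (-383 - 1*(-411346))/((-674*(√(5*3) - 674))) = (-383 + 411346)/((-674*(√15 - 674))) = 410963/((-674*(-674 + √15))) = 410963/(454276 - 674*√15)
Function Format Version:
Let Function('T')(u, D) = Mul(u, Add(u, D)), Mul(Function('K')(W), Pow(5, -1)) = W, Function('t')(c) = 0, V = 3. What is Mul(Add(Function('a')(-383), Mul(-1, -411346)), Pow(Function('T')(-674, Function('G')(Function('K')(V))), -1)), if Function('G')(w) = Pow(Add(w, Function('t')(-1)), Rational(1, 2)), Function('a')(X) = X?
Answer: Add(Rational(410963, 454261), Mul(Rational(410963, 306171914), Pow(15, Rational(1, 2)))) ≈ 0.90988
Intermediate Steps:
Function('K')(W) = Mul(5, W)
Function('G')(w) = Pow(w, Rational(1, 2)) (Function('G')(w) = Pow(Add(w, 0), Rational(1, 2)) = Pow(w, Rational(1, 2)))
Function('T')(u, D) = Mul(u, Add(D, u))
Mul(Add(Function('a')(-383), Mul(-1, -411346)), Pow(Function('T')(-674, Function('G')(Function('K')(V))), -1)) = Mul(Add(-383, Mul(-1, -411346)), Pow(Mul(-674, Add(Pow(Mul(5, 3), Rational(1, 2)), -674)), -1)) = Mul(Add(-383, 411346), Pow(Mul(-674, Add(Pow(15, Rational(1, 2)), -674)), -1)) = Mul(410963, Pow(Mul(-674, Add(-674, Pow(15, Rational(1, 2)))), -1)) = Mul(410963, Pow(Add(454276, Mul(-674, Pow(15, Rational(1, 2)))), -1))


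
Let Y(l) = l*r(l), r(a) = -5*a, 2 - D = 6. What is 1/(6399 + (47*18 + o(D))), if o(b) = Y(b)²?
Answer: 1/13645 ≈ 7.3287e-5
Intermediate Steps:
D = -4 (D = 2 - 1*6 = 2 - 6 = -4)
Y(l) = -5*l² (Y(l) = l*(-5*l) = -5*l²)
o(b) = 25*b⁴ (o(b) = (-5*b²)² = 25*b⁴)
1/(6399 + (47*18 + o(D))) = 1/(6399 + (47*18 + 25*(-4)⁴)) = 1/(6399 + (846 + 25*256)) = 1/(6399 + (846 + 6400)) = 1/(6399 + 7246) = 1/13645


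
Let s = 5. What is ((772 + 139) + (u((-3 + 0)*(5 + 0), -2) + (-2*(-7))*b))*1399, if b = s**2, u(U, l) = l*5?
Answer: 1750149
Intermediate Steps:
u(U, l) = 5*l
b = 25 (b = 5**2 = 25)
((772 + 139) + (u((-3 + 0)*(5 + 0), -2) + (-2*(-7))*b))*1399 = ((772 + 139) + (5*(-2) - 2*(-7)*25))*1399 = (911 + (-10 + 14*25))*1399 = (911 + (-10 + 350))*1399 = (911 + 340)*1399 = 1251*1399 = 1750149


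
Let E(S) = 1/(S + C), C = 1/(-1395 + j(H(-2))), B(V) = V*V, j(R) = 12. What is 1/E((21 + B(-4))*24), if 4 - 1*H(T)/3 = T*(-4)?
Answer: 1228103/1383 ≈ 888.00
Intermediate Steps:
H(T) = 12 + 12*T (H(T) = 12 - 3*T*(-4) = 12 - (-12)*T = 12 + 12*T)
B(V) = V²
C = -1/1383 (C = 1/(-1395 + 12) = 1/(-1383) = -1/1383 ≈ -0.00072307)
E(S) = 1/(-1/1383 + S) (E(S) = 1/(S - 1/1383) = 1/(-1/1383 + S))
1/E((21 + B(-4))*24) = 1/(1383/(-1 + 1383*((21 + (-4)²)*24))) = 1/(1383/(-1 + 1383*((21 + 16)*24))) = 1/(1383/(-1 + 1383*(37*24))) = 1/(1383/(-1 + 1383*888)) = 1/(1383/(-1 + 1228104)) = 1/(1383/1228103) = 1228103/1383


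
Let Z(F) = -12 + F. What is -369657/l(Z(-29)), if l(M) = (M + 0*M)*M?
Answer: -369657/1681 ≈ -219.90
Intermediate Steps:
l(M) = M**2 (l(M) = (M + 0)*M = M*M = M**2)
-369657/l(Z(-29)) = -369657/(-12 - 29)**2 = -369657/((-41)**2) = -369657/1681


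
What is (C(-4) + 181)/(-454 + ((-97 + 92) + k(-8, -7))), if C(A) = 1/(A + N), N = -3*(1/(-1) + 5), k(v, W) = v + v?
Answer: -579/1520 ≈ -0.38092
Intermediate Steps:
k(v, W) = 2*v
N = -12 (N = -3*(-1 + 5) = -3*4 = -12)
C(A) = 1/(-12 + A) (C(A) = 1/(A - 12) = 1/(-12 + A))
(C(-4) + 181)/(-454 + ((-97 + 92) + k(-8, -7))) = (1/(-12 - 4) + 181)/(-454 + ((-97 + 92) + 2*(-8))) = (1/(-16) + 181)/(-454 + (-5 - 16)) = (-1/16 + 181)/(-454 - 21) = (2895/16)/(-475) = (2895/16)*(-1/475) = -579/1520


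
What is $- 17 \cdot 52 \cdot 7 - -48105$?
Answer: $41917$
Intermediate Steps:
$- 17 \cdot 52 \cdot 7 - -48105 = \left(-17\right) 364 + 48105 = -6188 + 48105 = 41917$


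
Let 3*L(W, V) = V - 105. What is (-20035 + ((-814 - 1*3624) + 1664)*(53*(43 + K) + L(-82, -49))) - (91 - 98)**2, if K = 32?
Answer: -32713006/3 ≈ -1.0904e+7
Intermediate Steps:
L(W, V) = -35 + V/3 (L(W, V) = (V - 105)/3 = (-105 + V)/3 = -35 + V/3)
(-20035 + ((-814 - 1*3624) + 1664)*(53*(43 + K) + L(-82, -49))) - (91 - 98)**2 = (-20035 + ((-814 - 1*3624) + 1664)*(53*(43 + 32) + (-35 + (1/3)*(-49)))) - (91 - 98)**2 = (-20035 + ((-814 - 3624) + 1664)*(53*75 + (-35 - 49/3))) - 1*(-7)**2 = (-20035 + (-4438 + 1664)*(3975 - 154/3)) - 1*49 = (-20035 - 2774*11771/3) - 49 = (-20035 - 32652754/3) - 49 = -32712859/3 - 49 = -32713006/3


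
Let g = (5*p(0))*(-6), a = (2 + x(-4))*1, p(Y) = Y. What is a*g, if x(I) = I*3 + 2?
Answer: 0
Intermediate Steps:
x(I) = 2 + 3*I (x(I) = 3*I + 2 = 2 + 3*I)
a = -8 (a = (2 + (2 + 3*(-4)))*1 = (2 + (2 - 12))*1 = (2 - 10)*1 = -8*1 = -8)
g = 0 (g = (5*0)*(-6) = 0*(-6) = 0)
a*g = -8*0 = 0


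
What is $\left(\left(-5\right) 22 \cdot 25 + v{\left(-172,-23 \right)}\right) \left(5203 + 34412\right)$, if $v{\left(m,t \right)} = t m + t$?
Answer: $46864545$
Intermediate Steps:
$v{\left(m,t \right)} = t + m t$ ($v{\left(m,t \right)} = m t + t = t + m t$)
$\left(\left(-5\right) 22 \cdot 25 + v{\left(-172,-23 \right)}\right) \left(5203 + 34412\right) = \left(\left(-5\right) 22 \cdot 25 - 23 \left(1 - 172\right)\right) \left(5203 + 34412\right) = \left(\left(-110\right) 25 - -3933\right) 39615 = \left(-2750 + 3933\right) 39615 = 1183 \cdot 39615 = 46864545$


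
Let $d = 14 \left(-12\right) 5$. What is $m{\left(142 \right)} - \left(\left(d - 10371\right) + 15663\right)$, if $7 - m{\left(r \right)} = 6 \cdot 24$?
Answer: $-4589$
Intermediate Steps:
$d = -840$ ($d = \left(-168\right) 5 = -840$)
$m{\left(r \right)} = -137$ ($m{\left(r \right)} = 7 - 6 \cdot 24 = 7 - 144 = -137$)
$m{\left(142 \right)} - \left(\left(d - 10371\right) + 15663\right) = -137 - \left(\left(-840 - 10371\right) + 15663\right) = -137 - \left(-11211 + 15663\right) = -137 - 4452 = -4589$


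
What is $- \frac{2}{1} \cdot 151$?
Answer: $-302$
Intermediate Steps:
$- \frac{2}{1} \cdot 151 = \left(-2\right) 1 \cdot 151 = \left(-2\right) 151 = -302$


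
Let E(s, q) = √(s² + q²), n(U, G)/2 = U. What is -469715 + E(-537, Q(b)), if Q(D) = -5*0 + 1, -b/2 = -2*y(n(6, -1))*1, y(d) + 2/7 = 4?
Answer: -469715 + √288370 ≈ -4.6918e+5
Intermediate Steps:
n(U, G) = 2*U
y(d) = 26/7 (y(d) = -2/7 + 4 = 26/7)
b = 104/7 (b = -2*(-2*26/7) = -(-104)/7 = -2*(-52/7) = 104/7 ≈ 14.857)
Q(D) = 1 (Q(D) = 0 + 1 = 1)
E(s, q) = √(q² + s²)
-469715 + E(-537, Q(b)) = -469715 + √(1² + (-537)²) = -469715 + √(1 + 288369) = -469715 + √288370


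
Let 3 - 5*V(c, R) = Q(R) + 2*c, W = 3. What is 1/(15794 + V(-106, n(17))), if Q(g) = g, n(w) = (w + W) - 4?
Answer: 5/79169 ≈ 6.3156e-5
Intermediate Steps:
n(w) = -1 + w (n(w) = (w + 3) - 4 = (3 + w) - 4 = -1 + w)
V(c, R) = 3/5 - 2*c/5 - R/5 (V(c, R) = 3/5 - (R + 2*c)/5 = 3/5 + (-2*c/5 - R/5) = 3/5 - 2*c/5 - R/5)
1/(15794 + V(-106, n(17))) = 1/(15794 + (3/5 - 2/5*(-106) - (-1 + 17)/5)) = 1/(15794 + (3/5 + 212/5 - 1/5*16)) = 1/(15794 + (3/5 + 212/5 - 16/5)) = 1/(15794 + 199/5) = 1/(79169/5) = 5/79169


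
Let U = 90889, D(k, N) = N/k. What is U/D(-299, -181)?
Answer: 27175811/181 ≈ 1.5014e+5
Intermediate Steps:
U/D(-299, -181) = 90889/((-181/(-299))) = 90889/((-181*(-1/299))) = 90889/(181/299) = 90889*(299/181) = 27175811/181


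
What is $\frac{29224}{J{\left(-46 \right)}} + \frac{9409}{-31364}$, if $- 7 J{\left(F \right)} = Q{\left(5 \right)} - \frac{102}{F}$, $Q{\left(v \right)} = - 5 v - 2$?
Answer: $\frac{73782132083}{8938740} \approx 8254.2$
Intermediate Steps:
$Q{\left(v \right)} = -2 - 5 v$
$J{\left(F \right)} = \frac{27}{7} + \frac{102}{7 F}$ ($J{\left(F \right)} = - \frac{\left(-2 - 25\right) - \frac{102}{F}}{7} = - \frac{-27 - \frac{102}{F}}{7} = \frac{27}{7} + \frac{102}{7 F}$)
$\frac{29224}{J{\left(-46 \right)}} + \frac{9409}{-31364} = \frac{29224}{\frac{3}{7} \frac{1}{-46} \left(34 + 9 \left(-46\right)\right)} + \frac{9409}{-31364} = \frac{29224}{\frac{3}{7} \left(- \frac{1}{46}\right) \left(34 - 414\right)} + 9409 \left(- \frac{1}{31364}\right) = \frac{29224}{\frac{3}{7} \left(- \frac{1}{46}\right) \left(-380\right)} - \frac{9409}{31364} = \frac{29224}{\frac{570}{161}} - \frac{9409}{31364} = 29224 \cdot \frac{161}{570} - \frac{9409}{31364} = \frac{2352532}{285} - \frac{9409}{31364} = \frac{73782132083}{8938740}$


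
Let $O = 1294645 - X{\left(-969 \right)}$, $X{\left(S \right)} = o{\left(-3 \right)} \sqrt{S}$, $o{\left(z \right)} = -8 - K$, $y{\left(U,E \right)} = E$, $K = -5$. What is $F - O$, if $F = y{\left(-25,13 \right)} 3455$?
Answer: $-1249730 - 3 i \sqrt{969} \approx -1.2497 \cdot 10^{6} - 93.386 i$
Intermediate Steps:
$o{\left(z \right)} = -3$ ($o{\left(z \right)} = -8 - -5 = -8 + 5 = -3$)
$X{\left(S \right)} = - 3 \sqrt{S}$
$F = 44915$ ($F = 13 \cdot 3455 = 44915$)
$O = 1294645 + 3 i \sqrt{969}$ ($O = 1294645 - - 3 \sqrt{-969} = 1294645 - - 3 i \sqrt{969} = 1294645 + 3 i \sqrt{969} \approx 1.2946 \cdot 10^{6} + 93.386 i$)
$F - O = 44915 - \left(1294645 + 3 i \sqrt{969}\right) = -1249730 - 3 i \sqrt{969}$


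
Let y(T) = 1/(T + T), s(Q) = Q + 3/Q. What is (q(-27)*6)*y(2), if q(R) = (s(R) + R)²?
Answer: 237169/54 ≈ 4392.0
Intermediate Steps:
y(T) = 1/(2*T)
q(R) = (2*R + 3/R)² (q(R) = ((R + 3/R) + R)² = (2*R + 3/R)²)
(q(-27)*6)*y(2) = (((3 + 2*(-27)²)²/(-27)²)*6)*((½)/2) = (((3 + 2*729)²/729)*6)*((½)*(½)) = (((3 + 1458)²/729)*6)*(¼) = (((1/729)*1461²)*6)*(¼) = (((1/729)*2134521)*6)*(¼) = ((237169/81)*6)*(¼) = (474338/27)*(¼) = 237169/54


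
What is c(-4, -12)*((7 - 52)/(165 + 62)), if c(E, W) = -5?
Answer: 225/227 ≈ 0.99119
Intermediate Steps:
c(-4, -12)*((7 - 52)/(165 + 62)) = -5*(7 - 52)/(165 + 62) = -(-225)/227 = -5*(-45/227) = 225/227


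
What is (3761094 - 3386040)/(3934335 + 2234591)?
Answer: 11031/181439 ≈ 0.060797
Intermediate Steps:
(3761094 - 3386040)/(3934335 + 2234591) = 375054/6168926 = 375054*(1/6168926) = 11031/181439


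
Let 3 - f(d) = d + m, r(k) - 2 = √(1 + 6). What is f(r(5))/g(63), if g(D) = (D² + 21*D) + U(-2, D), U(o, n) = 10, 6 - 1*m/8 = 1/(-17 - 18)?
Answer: -1653/185570 - √7/5302 ≈ -0.0094067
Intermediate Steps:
m = 1688/35 (m = 48 - 8/(-17 - 18) = 48 - 8/(-35) = 48 - 8*(-1/35) = 48 + 8/35 = 1688/35 ≈ 48.229)
r(k) = 2 + √7 (r(k) = 2 + √(1 + 6) = 2 + √7)
f(d) = -1583/35 - d (f(d) = 3 - (d + 1688/35) = 3 - (1688/35 + d) = 3 + (-1688/35 - d) = -1583/35 - d)
g(D) = 10 + D² + 21*D (g(D) = (D² + 21*D) + 10 = 10 + D² + 21*D)
f(r(5))/g(63) = (-1583/35 - (2 + √7))/(10 + 63² + 21*63) = (-1583/35 + (-2 - √7))/(10 + 3969 + 1323) = (-1653/35 - √7)/5302 = (-1653/35 - √7)*(1/5302) = -1653/185570 - √7/5302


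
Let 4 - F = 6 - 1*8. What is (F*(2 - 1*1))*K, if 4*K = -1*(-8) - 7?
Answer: 3/2 ≈ 1.5000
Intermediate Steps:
F = 6 (F = 4 - (6 - 1*8) = 4 - (6 - 8) = 4 - 1*(-2) = 4 + 2 = 6)
K = 1/4 (K = (-1*(-8) - 7)/4 = (8 - 7)/4 = (1/4)*1 = 1/4 ≈ 0.25000)
(F*(2 - 1*1))*K = (6*(2 - 1*1))*(1/4) = (6*(2 - 1))*(1/4) = (6*1)*(1/4) = 6*(1/4) = 3/2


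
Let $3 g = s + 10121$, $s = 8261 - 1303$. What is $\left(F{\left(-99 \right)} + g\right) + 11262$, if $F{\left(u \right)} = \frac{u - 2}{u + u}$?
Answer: $\frac{3357191}{198} \approx 16956.0$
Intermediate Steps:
$s = 6958$ ($s = 8261 - 1303 = 6958$)
$F{\left(u \right)} = \frac{-2 + u}{2 u}$
$g = 5693$ ($g = \frac{6958 + 10121}{3} = \frac{1}{3} \cdot 17079 = 5693$)
$\left(F{\left(-99 \right)} + g\right) + 11262 = \left(\frac{-2 - 99}{2 \left(-99\right)} + 5693\right) + 11262 = \left(\frac{1}{2} \left(- \frac{1}{99}\right) \left(-101\right) + 5693\right) + 11262 = \left(\frac{101}{198} + 5693\right) + 11262 = \frac{1127315}{198} + 11262 = \frac{3357191}{198}$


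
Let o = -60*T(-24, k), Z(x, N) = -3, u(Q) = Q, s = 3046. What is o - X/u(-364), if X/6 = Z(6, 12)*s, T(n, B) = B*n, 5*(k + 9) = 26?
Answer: -511659/91 ≈ -5622.6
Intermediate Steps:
k = -19/5 (k = -9 + (⅕)*26 = -9 + 26/5 = -19/5 ≈ -3.8000)
X = -54828 (X = 6*(-3*3046) = 6*(-9138) = -54828)
o = -5472 (o = -(-228)*(-24) = -60*456/5 = -5472)
o - X/u(-364) = -5472 - (-54828)/(-364) = -5472 - (-54828)*(-1)/364 = -5472 - 1*13707/91 = -5472 - 13707/91 = -511659/91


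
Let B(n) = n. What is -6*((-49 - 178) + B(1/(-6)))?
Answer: 1363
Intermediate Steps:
-6*((-49 - 178) + B(1/(-6))) = -6*((-49 - 178) + 1/(-6)) = -6*(-227 - 1/6) = -6*(-1363/6) = 1363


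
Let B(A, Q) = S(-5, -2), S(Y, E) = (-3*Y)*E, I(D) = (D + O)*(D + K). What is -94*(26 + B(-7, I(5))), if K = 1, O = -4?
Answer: 376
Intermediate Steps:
I(D) = (1 + D)*(-4 + D) (I(D) = (D - 4)*(D + 1) = (-4 + D)*(1 + D) = (1 + D)*(-4 + D))
S(Y, E) = -3*E*Y
B(A, Q) = -30 (B(A, Q) = -3*(-2)*(-5) = -30)
-94*(26 + B(-7, I(5))) = -94*(26 - 30) = -94*(-4) = 376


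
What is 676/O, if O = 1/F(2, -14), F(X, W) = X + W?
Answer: -8112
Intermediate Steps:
F(X, W) = W + X
O = -1/12 (O = 1/(-14 + 2) = 1/(-12) = -1/12 ≈ -0.083333)
676/O = 676/(-1/12) = 676*(-12) = -8112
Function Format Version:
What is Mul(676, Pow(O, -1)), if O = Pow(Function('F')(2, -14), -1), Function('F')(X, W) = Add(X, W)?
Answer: -8112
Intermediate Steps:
Function('F')(X, W) = Add(W, X)
O = Rational(-1, 12) (O = Pow(Add(-14, 2), -1) = Pow(-12, -1) = Rational(-1, 12) ≈ -0.083333)
Mul(676, Pow(O, -1)) = Mul(676, Pow(Rational(-1, 12), -1)) = Mul(676, -12) = -8112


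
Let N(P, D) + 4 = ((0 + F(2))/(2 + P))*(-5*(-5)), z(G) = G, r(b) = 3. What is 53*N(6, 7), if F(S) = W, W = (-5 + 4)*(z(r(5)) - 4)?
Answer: -371/8 ≈ -46.375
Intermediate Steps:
W = 1 (W = (-5 + 4)*(3 - 4) = -1*(-1) = 1)
F(S) = 1
N(P, D) = -4 + 25/(2 + P) (N(P, D) = -4 + ((0 + 1)/(2 + P))*(-5*(-5)) = -4 + (1/(2 + P))*25 = -4 + 25/(2 + P))
53*N(6, 7) = 53*((17 - 4*6)/(2 + 6)) = 53*((17 - 24)/8) = 53*((⅛)*(-7)) = 53*(-7/8) = -371/8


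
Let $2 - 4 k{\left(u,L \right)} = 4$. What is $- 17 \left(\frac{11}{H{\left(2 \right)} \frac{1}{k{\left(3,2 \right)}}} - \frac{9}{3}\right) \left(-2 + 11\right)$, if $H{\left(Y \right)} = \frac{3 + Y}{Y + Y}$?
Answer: $\frac{5661}{5} \approx 1132.2$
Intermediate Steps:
$H{\left(Y \right)} = \frac{3 + Y}{2 Y}$
$k{\left(u,L \right)} = - \frac{1}{2}$ ($k{\left(u,L \right)} = \frac{1}{2} - 1 = - \frac{1}{2}$)
$- 17 \left(\frac{11}{H{\left(2 \right)} \frac{1}{k{\left(3,2 \right)}}} - \frac{9}{3}\right) \left(-2 + 11\right) = - 17 \left(\frac{11}{\frac{3 + 2}{2 \cdot 2} \frac{1}{- \frac{1}{2}}} - \frac{9}{3}\right) \left(-2 + 11\right) = - 17 \left(\frac{11}{\frac{1}{2} \cdot \frac{1}{2} \cdot 5 \left(-2\right)} - 3\right) 9 = - 17 \left(\frac{11}{\frac{5}{4} \left(-2\right)} - 3\right) 9 = - 17 \left(\frac{11}{- \frac{5}{2}} - 3\right) 9 = - 17 \left(11 \left(- \frac{2}{5}\right) - 3\right) 9 = - 17 \left(- \frac{22}{5} - 3\right) 9 = \left(-17\right) \left(- \frac{37}{5}\right) 9 = \frac{629}{5} \cdot 9 = \frac{5661}{5}$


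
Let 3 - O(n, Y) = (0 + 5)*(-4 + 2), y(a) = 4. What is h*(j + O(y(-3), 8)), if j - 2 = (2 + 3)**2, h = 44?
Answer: 1760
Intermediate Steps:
O(n, Y) = 13 (O(n, Y) = 3 - (0 + 5)*(-4 + 2) = 3 - 5*(-2) = 3 - 1*(-10) = 3 + 10 = 13)
j = 27 (j = 2 + (2 + 3)**2 = 2 + 5**2 = 2 + 25 = 27)
h*(j + O(y(-3), 8)) = 44*(27 + 13) = 44*40 = 1760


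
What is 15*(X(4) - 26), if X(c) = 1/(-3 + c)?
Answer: -375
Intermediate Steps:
15*(X(4) - 26) = 15*(1/(-3 + 4) - 26) = 15*(1/1 - 26) = 15*(1 - 26) = 15*(-25) = -375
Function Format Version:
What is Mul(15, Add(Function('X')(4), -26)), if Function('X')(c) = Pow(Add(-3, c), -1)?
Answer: -375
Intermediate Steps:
Mul(15, Add(Function('X')(4), -26)) = Mul(15, Add(Pow(Add(-3, 4), -1), -26)) = Mul(15, Add(Pow(1, -1), -26)) = Mul(15, Add(1, -26)) = Mul(15, -25) = -375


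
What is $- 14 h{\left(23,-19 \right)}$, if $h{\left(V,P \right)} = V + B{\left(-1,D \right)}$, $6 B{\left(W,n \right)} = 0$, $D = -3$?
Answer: $-322$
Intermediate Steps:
$B{\left(W,n \right)} = 0$ ($B{\left(W,n \right)} = \frac{1}{6} \cdot 0 = 0$)
$h{\left(V,P \right)} = V$ ($h{\left(V,P \right)} = V + 0 = V$)
$- 14 h{\left(23,-19 \right)} = \left(-14\right) 23 = -322$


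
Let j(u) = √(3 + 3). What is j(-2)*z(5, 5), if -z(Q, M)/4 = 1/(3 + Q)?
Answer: -√6/2 ≈ -1.2247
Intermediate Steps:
z(Q, M) = -4/(3 + Q)
j(u) = √6
j(-2)*z(5, 5) = √6*(-4/(3 + 5)) = √6*(-4/8) = √6*(-4*⅛) = √6*(-½) = -√6/2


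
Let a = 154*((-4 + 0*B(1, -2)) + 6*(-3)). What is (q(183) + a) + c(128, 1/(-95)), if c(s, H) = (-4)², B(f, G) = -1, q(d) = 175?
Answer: -3197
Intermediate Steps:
c(s, H) = 16
a = -3388 (a = 154*((-4 + 0*(-1)) + 6*(-3)) = 154*((-4 + 0) - 18) = 154*(-4 - 18) = 154*(-22) = -3388)
(q(183) + a) + c(128, 1/(-95)) = (175 - 3388) + 16 = -3213 + 16 = -3197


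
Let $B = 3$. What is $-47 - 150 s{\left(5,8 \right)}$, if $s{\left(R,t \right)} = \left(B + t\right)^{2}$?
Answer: $-18197$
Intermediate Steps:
$s{\left(R,t \right)} = \left(3 + t\right)^{2}$
$-47 - 150 s{\left(5,8 \right)} = -47 - 150 \left(3 + 8\right)^{2} = -47 - 150 \cdot 11^{2} = -47 - 18150 = -18197$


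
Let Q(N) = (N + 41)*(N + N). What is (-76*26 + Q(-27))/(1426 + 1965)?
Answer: -2732/3391 ≈ -0.80566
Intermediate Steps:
Q(N) = 2*N*(41 + N) (Q(N) = (41 + N)*(2*N) = 2*N*(41 + N))
(-76*26 + Q(-27))/(1426 + 1965) = (-76*26 + 2*(-27)*(41 - 27))/(1426 + 1965) = (-1976 + 2*(-27)*14)/3391 = (-1976 - 756)*(1/3391) = -2732*1/3391 = -2732/3391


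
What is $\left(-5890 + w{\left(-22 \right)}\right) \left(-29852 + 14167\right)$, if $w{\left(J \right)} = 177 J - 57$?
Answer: $154356085$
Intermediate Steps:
$w{\left(J \right)} = -57 + 177 J$
$\left(-5890 + w{\left(-22 \right)}\right) \left(-29852 + 14167\right) = \left(-5890 + \left(-57 + 177 \left(-22\right)\right)\right) \left(-29852 + 14167\right) = \left(-5890 - 3951\right) \left(-15685\right) = \left(-9841\right) \left(-15685\right) = 154356085$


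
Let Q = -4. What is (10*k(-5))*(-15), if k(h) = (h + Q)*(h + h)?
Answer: -13500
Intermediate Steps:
k(h) = 2*h*(-4 + h) (k(h) = (h - 4)*(h + h) = (-4 + h)*(2*h) = 2*h*(-4 + h))
(10*k(-5))*(-15) = (10*(2*(-5)*(-4 - 5)))*(-15) = (10*(2*(-5)*(-9)))*(-15) = (10*90)*(-15) = 900*(-15) = -13500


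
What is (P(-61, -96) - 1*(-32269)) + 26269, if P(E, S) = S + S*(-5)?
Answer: 58922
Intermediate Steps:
P(E, S) = -4*S (P(E, S) = S - 5*S = -4*S)
(P(-61, -96) - 1*(-32269)) + 26269 = (-4*(-96) - 1*(-32269)) + 26269 = (384 + 32269) + 26269 = 32653 + 26269 = 58922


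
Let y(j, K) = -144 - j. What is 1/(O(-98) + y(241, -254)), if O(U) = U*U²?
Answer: -1/941577 ≈ -1.0620e-6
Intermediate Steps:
O(U) = U³
1/(O(-98) + y(241, -254)) = 1/((-98)³ + (-144 - 1*241)) = 1/(-941192 + (-144 - 241)) = 1/(-941192 - 385) = 1/(-941577) = -1/941577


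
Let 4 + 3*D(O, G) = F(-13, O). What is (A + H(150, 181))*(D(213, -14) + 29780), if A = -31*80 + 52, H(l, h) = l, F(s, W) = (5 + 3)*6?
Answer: -203616752/3 ≈ -6.7872e+7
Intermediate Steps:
F(s, W) = 48 (F(s, W) = 8*6 = 48)
D(O, G) = 44/3 (D(O, G) = -4/3 + (⅓)*48 = -4/3 + 16 = 44/3)
A = -2428 (A = -2480 + 52 = -2428)
(A + H(150, 181))*(D(213, -14) + 29780) = (-2428 + 150)*(44/3 + 29780) = -2278*89384/3 = -203616752/3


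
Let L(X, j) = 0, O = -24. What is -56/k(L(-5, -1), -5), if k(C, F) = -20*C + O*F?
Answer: -7/15 ≈ -0.46667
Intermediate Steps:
k(C, F) = -24*F - 20*C (k(C, F) = -20*C - 24*F = -24*F - 20*C)
-56/k(L(-5, -1), -5) = -56/(-24*(-5) - 20*0) = -56/(120 + 0) = -56/120 = -56*1/120 = -7/15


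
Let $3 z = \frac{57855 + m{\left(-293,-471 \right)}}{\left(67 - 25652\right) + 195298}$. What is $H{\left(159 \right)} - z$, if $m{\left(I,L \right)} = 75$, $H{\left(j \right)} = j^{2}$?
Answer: $\frac{4290495043}{169713} \approx 25281.0$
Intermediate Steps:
$z = \frac{19310}{169713}$ ($z = \frac{\left(57855 + 75\right) \frac{1}{\left(67 - 25652\right) + 195298}}{3} = \frac{57930 \frac{1}{\left(67 - 25652\right) + 195298}}{3} = \frac{57930 \frac{1}{-25585 + 195298}}{3} = \frac{57930 \cdot \frac{1}{169713}}{3} = \frac{1}{3} \cdot \frac{19310}{56571} = \frac{19310}{169713} \approx 0.11378$)
$H{\left(159 \right)} - z = 159^{2} - \frac{19310}{169713} = 25281 - \frac{19310}{169713} = \frac{4290495043}{169713}$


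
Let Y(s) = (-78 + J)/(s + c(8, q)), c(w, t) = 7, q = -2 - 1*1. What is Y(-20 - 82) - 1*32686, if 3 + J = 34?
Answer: -3105123/95 ≈ -32686.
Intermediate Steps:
q = -3 (q = -2 - 1 = -3)
J = 31 (J = -3 + 34 = 31)
Y(s) = -47/(7 + s) (Y(s) = (-78 + 31)/(s + 7) = -47/(7 + s))
Y(-20 - 82) - 1*32686 = -47/(7 + (-20 - 82)) - 1*32686 = -47/(7 - 102) - 32686 = -47/(-95) - 32686 = -47*(-1/95) - 32686 = 47/95 - 32686 = -3105123/95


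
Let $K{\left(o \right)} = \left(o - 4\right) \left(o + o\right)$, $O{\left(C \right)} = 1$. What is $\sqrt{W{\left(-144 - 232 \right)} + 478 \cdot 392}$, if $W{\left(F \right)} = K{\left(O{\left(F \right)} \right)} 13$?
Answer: $\sqrt{187298} \approx 432.78$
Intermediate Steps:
$K{\left(o \right)} = 2 o \left(-4 + o\right)$ ($K{\left(o \right)} = \left(-4 + o\right) 2 o = 2 o \left(-4 + o\right)$)
$W{\left(F \right)} = -78$ ($W{\left(F \right)} = 2 \cdot 1 \left(-4 + 1\right) 13 = 2 \cdot 1 \left(-3\right) 13 = \left(-6\right) 13 = -78$)
$\sqrt{W{\left(-144 - 232 \right)} + 478 \cdot 392} = \sqrt{-78 + 478 \cdot 392} = \sqrt{-78 + 187376} = \sqrt{187298}$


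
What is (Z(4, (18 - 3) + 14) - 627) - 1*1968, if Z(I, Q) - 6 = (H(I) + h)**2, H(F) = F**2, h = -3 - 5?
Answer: -2525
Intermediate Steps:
h = -8
Z(I, Q) = 6 + (-8 + I**2)**2 (Z(I, Q) = 6 + (I**2 - 8)**2 = 6 + (-8 + I**2)**2)
(Z(4, (18 - 3) + 14) - 627) - 1*1968 = ((6 + (-8 + 4**2)**2) - 627) - 1*1968 = ((6 + (-8 + 16)**2) - 627) - 1968 = ((6 + 8**2) - 627) - 1968 = ((6 + 64) - 627) - 1968 = (70 - 627) - 1968 = -557 - 1968 = -2525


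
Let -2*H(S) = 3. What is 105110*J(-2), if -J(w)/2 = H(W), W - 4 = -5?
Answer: 315330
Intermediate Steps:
W = -1 (W = 4 - 5 = -1)
H(S) = -3/2 (H(S) = -½*3 = -3/2)
J(w) = 3 (J(w) = -2*(-3/2) = 3)
105110*J(-2) = 105110*3 = 315330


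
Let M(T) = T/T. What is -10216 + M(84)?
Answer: -10215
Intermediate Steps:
M(T) = 1
-10216 + M(84) = -10216 + 1 = -10215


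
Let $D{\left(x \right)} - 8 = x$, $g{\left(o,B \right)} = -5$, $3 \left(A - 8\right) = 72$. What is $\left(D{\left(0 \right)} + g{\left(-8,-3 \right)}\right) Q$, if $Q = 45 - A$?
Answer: $39$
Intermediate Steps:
$A = 32$ ($A = 8 + \frac{1}{3} \cdot 72 = 8 + 24 = 32$)
$D{\left(x \right)} = 8 + x$
$Q = 13$ ($Q = 45 - 32 = 13$)
$\left(D{\left(0 \right)} + g{\left(-8,-3 \right)}\right) Q = \left(\left(8 + 0\right) - 5\right) 13 = \left(8 - 5\right) 13 = 3 \cdot 13 = 39$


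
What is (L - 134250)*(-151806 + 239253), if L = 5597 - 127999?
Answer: -22443447444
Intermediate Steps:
L = -122402
(L - 134250)*(-151806 + 239253) = (-122402 - 134250)*(-151806 + 239253) = -256652*87447 = -22443447444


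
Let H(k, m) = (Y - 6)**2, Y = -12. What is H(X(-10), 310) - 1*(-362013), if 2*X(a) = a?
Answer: 362337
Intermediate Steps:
X(a) = a/2
H(k, m) = 324 (H(k, m) = (-12 - 6)**2 = (-18)**2 = 324)
H(X(-10), 310) - 1*(-362013) = 324 - 1*(-362013) = 324 + 362013 = 362337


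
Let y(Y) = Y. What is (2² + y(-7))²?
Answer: 9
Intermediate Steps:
(2² + y(-7))² = (2² - 7)² = (4 - 7)² = (-3)² = 9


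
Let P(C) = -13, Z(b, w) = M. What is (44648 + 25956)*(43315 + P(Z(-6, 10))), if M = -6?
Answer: 3057294408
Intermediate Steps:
Z(b, w) = -6
(44648 + 25956)*(43315 + P(Z(-6, 10))) = (44648 + 25956)*(43315 - 13) = 70604*43302 = 3057294408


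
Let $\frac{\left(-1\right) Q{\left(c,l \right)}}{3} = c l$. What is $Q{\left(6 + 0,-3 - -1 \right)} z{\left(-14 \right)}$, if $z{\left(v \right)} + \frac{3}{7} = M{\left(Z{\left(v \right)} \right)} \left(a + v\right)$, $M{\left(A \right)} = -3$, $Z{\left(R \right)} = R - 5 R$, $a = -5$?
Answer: $\frac{14256}{7} \approx 2036.6$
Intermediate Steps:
$Z{\left(R \right)} = - 4 R$
$Q{\left(c,l \right)} = - 3 c l$
$z{\left(v \right)} = \frac{102}{7} - 3 v$ ($z{\left(v \right)} = - \frac{3}{7} - 3 \left(-5 + v\right) = - \frac{3}{7} - \left(-15 + 3 v\right) = \frac{102}{7} - 3 v$)
$Q{\left(6 + 0,-3 - -1 \right)} z{\left(-14 \right)} = - 3 \left(6 + 0\right) \left(-3 - -1\right) \left(\frac{102}{7} - -42\right) = \left(-3\right) 6 \left(-3 + 1\right) \left(\frac{102}{7} + 42\right) = \left(-3\right) 6 \left(-2\right) \frac{396}{7} = 36 \cdot \frac{396}{7} = \frac{14256}{7}$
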